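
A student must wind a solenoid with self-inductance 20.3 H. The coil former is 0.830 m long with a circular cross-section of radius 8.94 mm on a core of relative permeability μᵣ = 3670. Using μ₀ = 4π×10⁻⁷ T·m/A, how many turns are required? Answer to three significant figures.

A = πr² = π(8.940×10^-3 m)² = 2.511×10^-4 m².
From L = μ₀μᵣN²A/ℓ, N = √(Lℓ / (μ₀μᵣA)).
N = √[(20.3)(0.83) / ((4π×10⁻⁷)(3670)×2.511×10^-4)] = √(1.455×10^7) ≈ 3814.5.

N ≈ 3810 turns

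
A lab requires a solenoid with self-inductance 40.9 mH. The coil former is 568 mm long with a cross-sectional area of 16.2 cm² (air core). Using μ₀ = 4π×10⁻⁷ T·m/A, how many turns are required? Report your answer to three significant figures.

A = 16.2 cm² = 1.620×10^-3 m².
From L = μ₀N²A/ℓ, N = √(Lℓ / (μ₀A)).
N = √[(4.090×10^-2)(0.568) / ((4π×10⁻⁷)×1.620×10^-3)] = √(1.141×10^7) ≈ 3378.1.

N ≈ 3380 turns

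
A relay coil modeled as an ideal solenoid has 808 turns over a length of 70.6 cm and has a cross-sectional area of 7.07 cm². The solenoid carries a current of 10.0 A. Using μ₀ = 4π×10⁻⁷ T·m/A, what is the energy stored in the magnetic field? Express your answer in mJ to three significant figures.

U ≈ 41.1 mJ

A = 7.07 cm² = 7.070×10^-4 m².
L = μ₀N²A/ℓ = (4π×10⁻⁷)(808)²(7.070×10^-4)/(0.706) = 8.216×10^-4 H.
U = ½LI² = ½(8.216×10^-4)(10.0)² = 4.108×10^-2 J.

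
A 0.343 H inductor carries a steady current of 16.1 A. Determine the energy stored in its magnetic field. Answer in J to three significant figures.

Stored magnetic energy: U = ½LI².
U = ½(0.343 H)(16.1 A)² = 44.45 J.

U ≈ 44.5 J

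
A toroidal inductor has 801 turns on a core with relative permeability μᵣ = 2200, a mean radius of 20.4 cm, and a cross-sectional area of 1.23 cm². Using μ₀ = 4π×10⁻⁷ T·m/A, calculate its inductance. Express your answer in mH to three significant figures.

For a thin toroid, L = μ₀μᵣN²A/(2πR).
L = (4π×10⁻⁷)(2200)(801)²(1.230×10^-4) / (2π×0.204 m) = 0.1702 H.

L ≈ 170 mH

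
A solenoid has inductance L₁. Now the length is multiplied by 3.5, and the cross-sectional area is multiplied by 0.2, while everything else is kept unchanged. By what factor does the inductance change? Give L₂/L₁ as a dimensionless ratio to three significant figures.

For a solenoid, L ∝ μᵣN²A/ℓ.
L₂/L₁ = (3.5)^-1 × (0.2) = 0.0571.

L₂/L₁ = 0.0571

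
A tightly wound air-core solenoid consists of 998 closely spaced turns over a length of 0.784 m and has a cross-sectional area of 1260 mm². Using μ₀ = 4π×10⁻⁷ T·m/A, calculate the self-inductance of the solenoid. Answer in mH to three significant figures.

L ≈ 2.01 mH

A = 1260 mm² = 1.260×10^-3 m².
For a long solenoid, L = μ₀N²A/ℓ.
L = (4π×10⁻⁷)(998)²(1.260×10^-3)/(0.784 m) = 2.012×10^-3 H.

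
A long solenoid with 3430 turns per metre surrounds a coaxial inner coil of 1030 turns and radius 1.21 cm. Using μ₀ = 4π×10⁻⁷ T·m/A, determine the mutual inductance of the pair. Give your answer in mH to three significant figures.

M ≈ 2.04 mH

The outer solenoid produces a uniform field B₁ = μ₀n₁I₁ across the inner coil,
so the flux linkage is N₂Φ = N₂B₁A₂ = μ₀n₁N₂A₂·I₁, giving M = μ₀n₁N₂A₂.
A₂ = πr² = π(1.210×10^-2 m)² = 4.600×10^-4 m².
M = (4π×10⁻⁷)(3430)(1030)(4.600×10^-4) = 2.042×10^-3 H.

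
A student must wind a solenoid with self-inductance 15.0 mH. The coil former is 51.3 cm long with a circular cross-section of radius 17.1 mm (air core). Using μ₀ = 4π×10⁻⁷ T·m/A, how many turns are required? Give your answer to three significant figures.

N ≈ 2580 turns

A = πr² = π(1.710×10^-2 m)² = 9.186×10^-4 m².
From L = μ₀N²A/ℓ, N = √(Lℓ / (μ₀A)).
N = √[(1.500×10^-2)(0.513) / ((4π×10⁻⁷)×9.186×10^-4)] = √(6.666×10^6) ≈ 2581.8.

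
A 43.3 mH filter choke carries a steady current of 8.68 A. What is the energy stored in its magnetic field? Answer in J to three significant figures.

U ≈ 1.63 J

Stored magnetic energy: U = ½LI².
U = ½(4.330×10^-2 H)(8.68 A)² = 1.631 J.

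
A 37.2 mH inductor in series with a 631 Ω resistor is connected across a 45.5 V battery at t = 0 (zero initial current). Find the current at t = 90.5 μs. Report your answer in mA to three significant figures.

τ = L/R = 3.720×10^-2/631 = 5.895×10^-5 s; final current I_∞ = ε/R = 45.5/631 = 7.211×10^-2 A.
I(t) = I_∞(1 − e^(−t/τ)) with t/τ = 1.535.
I = (7.211×10^-2)(1 − e^(−1.535)) = 5.657×10^-2 A.

I ≈ 56.6 mA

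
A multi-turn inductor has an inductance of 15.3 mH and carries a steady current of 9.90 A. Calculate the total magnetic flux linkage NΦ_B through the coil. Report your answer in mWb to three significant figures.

From L = NΦ_B/I, the flux linkage is NΦ_B = LI.
NΦ_B = (1.530×10^-2 H)(9.90 A) = 0.15147 Wb.

NΦ_B ≈ 151 mWb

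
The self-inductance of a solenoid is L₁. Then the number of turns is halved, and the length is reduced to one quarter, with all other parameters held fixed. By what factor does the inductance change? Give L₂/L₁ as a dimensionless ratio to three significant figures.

For a solenoid, L ∝ μᵣN²A/ℓ.
L₂/L₁ = (0.5)^2 × (0.25)^-1 = 1.00.

L₂/L₁ = 1.00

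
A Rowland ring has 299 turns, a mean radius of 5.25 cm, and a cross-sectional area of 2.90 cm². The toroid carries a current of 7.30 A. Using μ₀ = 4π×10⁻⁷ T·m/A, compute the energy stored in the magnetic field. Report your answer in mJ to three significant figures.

L = μ₀N²A/(2πR) = (4π×10⁻⁷)(299)²(2.900×10^-4)/(2π×5.250×10^-2) = 9.877×10^-5 H.
U = ½LI² = ½(9.877×10^-5)(7.30)² = 2.632×10^-3 J.

U ≈ 2.63 mJ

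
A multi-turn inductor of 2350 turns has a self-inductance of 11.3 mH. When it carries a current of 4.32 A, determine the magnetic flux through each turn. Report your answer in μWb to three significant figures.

From L = NΦ_B/I, the flux per turn is Φ_B = LI/N.
Φ_B = (1.130×10^-2 H)(4.32 A)/2350 = 2.077×10^-5 Wb.

Φ_B ≈ 20.8 μWb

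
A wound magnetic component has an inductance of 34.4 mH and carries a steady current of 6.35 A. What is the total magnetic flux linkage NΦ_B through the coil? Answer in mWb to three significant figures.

NΦ_B ≈ 218 mWb

From L = NΦ_B/I, the flux linkage is NΦ_B = LI.
NΦ_B = (3.440×10^-2 H)(6.35 A) = 0.2184 Wb.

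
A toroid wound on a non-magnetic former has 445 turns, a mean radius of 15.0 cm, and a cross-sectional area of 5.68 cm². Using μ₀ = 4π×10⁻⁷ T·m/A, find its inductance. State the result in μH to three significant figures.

For a thin toroid, L = μ₀N²A/(2πR).
L = (4π×10⁻⁷)(445)²(5.680×10^-4) / (2π×0.15 m) = 1.500×10^-4 H.

L ≈ 150 μH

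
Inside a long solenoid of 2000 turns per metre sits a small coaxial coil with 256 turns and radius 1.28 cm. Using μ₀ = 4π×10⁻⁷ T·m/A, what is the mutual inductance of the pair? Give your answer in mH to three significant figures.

M ≈ 0.331 mH

The outer solenoid produces a uniform field B₁ = μ₀n₁I₁ across the inner coil,
so the flux linkage is N₂Φ = N₂B₁A₂ = μ₀n₁N₂A₂·I₁, giving M = μ₀n₁N₂A₂.
A₂ = πr² = π(1.280×10^-2 m)² = 5.147×10^-4 m².
M = (4π×10⁻⁷)(2000)(256)(5.147×10^-4) = 3.312×10^-4 H.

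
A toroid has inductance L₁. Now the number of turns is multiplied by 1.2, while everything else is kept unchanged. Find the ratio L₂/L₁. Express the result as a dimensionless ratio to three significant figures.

L₂/L₁ = 1.44

For a toroid, L ∝ μᵣN²A/R.
L₂/L₁ = (1.2)^2 = 1.44.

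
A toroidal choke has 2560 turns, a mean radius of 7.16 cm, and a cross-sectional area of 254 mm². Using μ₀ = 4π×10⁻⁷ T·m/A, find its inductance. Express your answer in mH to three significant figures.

L ≈ 4.65 mH

For a thin toroid, L = μ₀N²A/(2πR).
L = (4π×10⁻⁷)(2560)²(2.540×10^-4) / (2π×7.160×10^-2 m) = 4.650×10^-3 H.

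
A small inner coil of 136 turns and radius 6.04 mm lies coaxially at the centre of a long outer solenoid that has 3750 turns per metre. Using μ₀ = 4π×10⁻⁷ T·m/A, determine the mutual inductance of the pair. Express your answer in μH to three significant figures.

The outer solenoid produces a uniform field B₁ = μ₀n₁I₁ across the inner coil,
so the flux linkage is N₂Φ = N₂B₁A₂ = μ₀n₁N₂A₂·I₁, giving M = μ₀n₁N₂A₂.
A₂ = πr² = π(6.040×10^-3 m)² = 1.146×10^-4 m².
M = (4π×10⁻⁷)(3750)(136)(1.146×10^-4) = 7.345×10^-5 H.

M ≈ 73.5 μH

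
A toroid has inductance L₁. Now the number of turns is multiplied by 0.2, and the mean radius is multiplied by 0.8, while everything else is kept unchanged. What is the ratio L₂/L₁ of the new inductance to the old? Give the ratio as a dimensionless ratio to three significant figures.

L₂/L₁ = 0.0500

For a toroid, L ∝ μᵣN²A/R.
L₂/L₁ = (0.2)^2 × (0.8)^-1 = 0.0500.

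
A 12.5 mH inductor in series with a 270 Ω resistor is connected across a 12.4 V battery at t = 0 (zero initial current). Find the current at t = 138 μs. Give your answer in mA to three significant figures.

I ≈ 43.6 mA

τ = L/R = 1.250×10^-2/270 = 4.630×10^-5 s; final current I_∞ = ε/R = 12.4/270 = 4.593×10^-2 A.
I(t) = I_∞(1 − e^(−t/τ)) with t/τ = 2.981.
I = (4.593×10^-2)(1 − e^(−2.981)) = 4.360×10^-2 A.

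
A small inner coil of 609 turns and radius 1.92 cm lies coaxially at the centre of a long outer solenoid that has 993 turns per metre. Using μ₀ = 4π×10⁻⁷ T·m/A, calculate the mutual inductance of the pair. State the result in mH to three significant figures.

M ≈ 0.880 mH

The outer solenoid produces a uniform field B₁ = μ₀n₁I₁ across the inner coil,
so the flux linkage is N₂Φ = N₂B₁A₂ = μ₀n₁N₂A₂·I₁, giving M = μ₀n₁N₂A₂.
A₂ = πr² = π(1.920×10^-2 m)² = 1.158×10^-3 m².
M = (4π×10⁻⁷)(993)(609)(1.158×10^-3) = 8.801×10^-4 H.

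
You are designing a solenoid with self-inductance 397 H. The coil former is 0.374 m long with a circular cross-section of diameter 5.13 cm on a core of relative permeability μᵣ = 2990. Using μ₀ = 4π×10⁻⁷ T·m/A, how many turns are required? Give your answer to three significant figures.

N ≈ 4370 turns

A = π(d/2)² = π(2.565×10^-2 m)² = 2.067×10^-3 m².
From L = μ₀μᵣN²A/ℓ, N = √(Lℓ / (μ₀μᵣA)).
N = √[(397)(0.374) / ((4π×10⁻⁷)(2990)×2.067×10^-3)] = √(1.912×10^7) ≈ 4372.5.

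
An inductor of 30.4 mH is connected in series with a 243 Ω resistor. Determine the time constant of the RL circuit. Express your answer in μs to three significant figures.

τ ≈ 125 μs

τ = L/R = (3.040×10^-2 H)/(243 Ω) = 1.251×10^-4 s.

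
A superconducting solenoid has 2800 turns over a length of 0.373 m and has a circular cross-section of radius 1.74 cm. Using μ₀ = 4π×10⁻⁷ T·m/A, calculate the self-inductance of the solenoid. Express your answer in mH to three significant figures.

A = πr² = π(1.740×10^-2 m)² = 9.511×10^-4 m².
For a long solenoid, L = μ₀N²A/ℓ.
L = (4π×10⁻⁷)(2800)²(9.511×10^-4)/(0.373 m) = 2.512×10^-2 H.

L ≈ 25.1 mH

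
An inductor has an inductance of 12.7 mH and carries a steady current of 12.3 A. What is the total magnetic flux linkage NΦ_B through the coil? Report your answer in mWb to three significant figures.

NΦ_B ≈ 156 mWb

From L = NΦ_B/I, the flux linkage is NΦ_B = LI.
NΦ_B = (1.270×10^-2 H)(12.3 A) = 0.1562 Wb.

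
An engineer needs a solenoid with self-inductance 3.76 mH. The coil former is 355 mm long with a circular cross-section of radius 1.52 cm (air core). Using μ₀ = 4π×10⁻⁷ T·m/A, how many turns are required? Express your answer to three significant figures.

N ≈ 1210 turns

A = πr² = π(1.520×10^-2 m)² = 7.258×10^-4 m².
From L = μ₀N²A/ℓ, N = √(Lℓ / (μ₀A)).
N = √[(3.760×10^-3)(0.355) / ((4π×10⁻⁷)×7.258×10^-4)] = √(1.463×10^6) ≈ 1209.7.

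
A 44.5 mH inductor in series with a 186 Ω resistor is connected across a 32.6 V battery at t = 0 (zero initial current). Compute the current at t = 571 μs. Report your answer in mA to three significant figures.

I ≈ 159 mA

τ = L/R = 4.450×10^-2/186 = 2.392×10^-4 s; final current I_∞ = ε/R = 32.6/186 = 0.1753 A.
I(t) = I_∞(1 − e^(−t/τ)) with t/τ = 2.387.
I = (0.1753)(1 − e^(−2.387)) = 0.1592 A.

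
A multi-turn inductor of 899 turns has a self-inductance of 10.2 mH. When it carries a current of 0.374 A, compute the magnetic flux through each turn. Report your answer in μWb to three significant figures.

Φ_B ≈ 4.24 μWb

From L = NΦ_B/I, the flux per turn is Φ_B = LI/N.
Φ_B = (1.020×10^-2 H)(0.374 A)/899 = 4.243×10^-6 Wb.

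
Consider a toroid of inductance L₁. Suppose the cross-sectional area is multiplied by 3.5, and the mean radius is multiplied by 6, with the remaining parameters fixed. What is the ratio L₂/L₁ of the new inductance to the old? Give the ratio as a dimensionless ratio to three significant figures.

L₂/L₁ = 0.583

For a toroid, L ∝ μᵣN²A/R.
L₂/L₁ = (3.5) × (6)^-1 = 0.583.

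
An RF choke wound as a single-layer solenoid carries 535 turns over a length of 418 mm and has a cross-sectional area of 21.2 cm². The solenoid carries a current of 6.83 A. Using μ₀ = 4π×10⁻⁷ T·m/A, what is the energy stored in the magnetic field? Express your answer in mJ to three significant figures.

U ≈ 42.5 mJ

A = 21.2 cm² = 2.120×10^-3 m².
L = μ₀N²A/ℓ = (4π×10⁻⁷)(535)²(2.120×10^-3)/(0.418) = 1.824×10^-3 H.
U = ½LI² = ½(1.824×10^-3)(6.83)² = 4.2549×10^-2 J.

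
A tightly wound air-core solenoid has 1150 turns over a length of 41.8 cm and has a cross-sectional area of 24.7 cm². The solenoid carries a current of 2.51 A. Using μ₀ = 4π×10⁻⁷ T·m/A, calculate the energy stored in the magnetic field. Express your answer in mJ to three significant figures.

U ≈ 30.9 mJ

A = 24.7 cm² = 2.470×10^-3 m².
L = μ₀N²A/ℓ = (4π×10⁻⁷)(1150)²(2.470×10^-3)/(0.418) = 9.820×10^-3 H.
U = ½LI² = ½(9.820×10^-3)(2.51)² = 3.093×10^-2 J.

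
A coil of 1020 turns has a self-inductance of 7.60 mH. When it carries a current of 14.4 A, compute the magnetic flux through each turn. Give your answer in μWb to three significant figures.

Φ_B ≈ 107 μWb

From L = NΦ_B/I, the flux per turn is Φ_B = LI/N.
Φ_B = (7.600×10^-3 H)(14.4 A)/1020 = 1.073×10^-4 Wb.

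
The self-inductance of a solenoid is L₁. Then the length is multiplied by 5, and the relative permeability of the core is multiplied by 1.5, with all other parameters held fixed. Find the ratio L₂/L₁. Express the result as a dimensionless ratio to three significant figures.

L₂/L₁ = 0.300

For a solenoid, L ∝ μᵣN²A/ℓ.
L₂/L₁ = (5)^-1 × (1.5) = 0.300.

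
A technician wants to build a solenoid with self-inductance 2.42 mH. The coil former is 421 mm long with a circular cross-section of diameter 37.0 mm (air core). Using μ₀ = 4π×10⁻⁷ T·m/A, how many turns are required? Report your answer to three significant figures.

N ≈ 868 turns

A = π(d/2)² = π(1.850×10^-2 m)² = 1.075×10^-3 m².
From L = μ₀N²A/ℓ, N = √(Lℓ / (μ₀A)).
N = √[(2.420×10^-3)(0.421) / ((4π×10⁻⁷)×1.075×10^-3)] = √(7.540×10^5) ≈ 868.4.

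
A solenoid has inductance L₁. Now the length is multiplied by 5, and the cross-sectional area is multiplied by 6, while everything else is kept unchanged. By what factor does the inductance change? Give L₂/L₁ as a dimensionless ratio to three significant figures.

L₂/L₁ = 1.20

For a solenoid, L ∝ μᵣN²A/ℓ.
L₂/L₁ = (5)^-1 × (6) = 1.20.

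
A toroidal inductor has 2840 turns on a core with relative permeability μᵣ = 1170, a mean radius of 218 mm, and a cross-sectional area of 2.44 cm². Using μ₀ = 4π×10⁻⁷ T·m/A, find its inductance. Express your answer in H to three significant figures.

L ≈ 2.11 H

For a thin toroid, L = μ₀μᵣN²A/(2πR).
L = (4π×10⁻⁷)(1170)(2840)²(2.440×10^-4) / (2π×0.218 m) = 2.112 H.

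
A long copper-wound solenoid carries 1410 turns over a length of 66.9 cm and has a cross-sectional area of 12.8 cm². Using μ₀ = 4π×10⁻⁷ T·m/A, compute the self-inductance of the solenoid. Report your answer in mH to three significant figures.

A = 12.8 cm² = 1.280×10^-3 m².
For a long solenoid, L = μ₀N²A/ℓ.
L = (4π×10⁻⁷)(1410)²(1.280×10^-3)/(0.669 m) = 4.780×10^-3 H.

L ≈ 4.78 mH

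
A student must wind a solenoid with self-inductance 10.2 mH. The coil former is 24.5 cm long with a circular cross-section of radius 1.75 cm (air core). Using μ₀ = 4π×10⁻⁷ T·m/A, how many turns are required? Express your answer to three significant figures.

N ≈ 1440 turns

A = πr² = π(1.750×10^-2 m)² = 9.621×10^-4 m².
From L = μ₀N²A/ℓ, N = √(Lℓ / (μ₀A)).
N = √[(1.020×10^-2)(0.245) / ((4π×10⁻⁷)×9.621×10^-4)] = √(2.067×10^6) ≈ 1437.7.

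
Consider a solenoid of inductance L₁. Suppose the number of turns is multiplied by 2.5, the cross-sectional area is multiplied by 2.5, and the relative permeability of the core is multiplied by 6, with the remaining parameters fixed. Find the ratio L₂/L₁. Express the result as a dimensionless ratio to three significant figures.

L₂/L₁ = 93.8

For a solenoid, L ∝ μᵣN²A/ℓ.
L₂/L₁ = (2.5)^2 × (2.5) × (6) = 93.8.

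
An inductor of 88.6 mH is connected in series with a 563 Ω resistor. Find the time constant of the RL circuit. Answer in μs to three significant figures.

τ = L/R = (8.860×10^-2 H)/(563 Ω) = 1.574×10^-4 s.

τ ≈ 157 μs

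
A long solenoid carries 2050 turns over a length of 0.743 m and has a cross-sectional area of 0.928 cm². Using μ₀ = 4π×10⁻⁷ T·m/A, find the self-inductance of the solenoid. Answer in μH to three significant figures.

A = 0.928 cm² = 9.280×10^-5 m².
For a long solenoid, L = μ₀N²A/ℓ.
L = (4π×10⁻⁷)(2050)²(9.280×10^-5)/(0.743 m) = 6.596×10^-4 H.

L ≈ 660 μH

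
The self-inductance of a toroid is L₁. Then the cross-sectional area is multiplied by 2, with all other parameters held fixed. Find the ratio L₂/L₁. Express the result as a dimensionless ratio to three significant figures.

For a toroid, L ∝ μᵣN²A/R.
L₂/L₁ = (2) = 2.00.

L₂/L₁ = 2.00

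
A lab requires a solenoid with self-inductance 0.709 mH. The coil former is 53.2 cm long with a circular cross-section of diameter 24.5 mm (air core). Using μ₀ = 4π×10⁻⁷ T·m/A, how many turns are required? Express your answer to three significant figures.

A = π(d/2)² = π(1.225×10^-2 m)² = 4.714×10^-4 m².
From L = μ₀N²A/ℓ, N = √(Lℓ / (μ₀A)).
N = √[(7.090×10^-4)(0.532) / ((4π×10⁻⁷)×4.714×10^-4)] = √(6.367×10^5) ≈ 797.9.

N ≈ 798 turns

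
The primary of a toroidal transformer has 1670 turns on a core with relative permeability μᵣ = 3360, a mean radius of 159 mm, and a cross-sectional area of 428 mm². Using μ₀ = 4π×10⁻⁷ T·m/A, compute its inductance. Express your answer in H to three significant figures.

For a thin toroid, L = μ₀μᵣN²A/(2πR).
L = (4π×10⁻⁷)(3360)(1670)²(4.280×10^-4) / (2π×0.159 m) = 5.0449 H.

L ≈ 5.04 H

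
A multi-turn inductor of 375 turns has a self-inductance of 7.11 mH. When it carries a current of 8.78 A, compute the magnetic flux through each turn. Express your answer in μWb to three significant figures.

From L = NΦ_B/I, the flux per turn is Φ_B = LI/N.
Φ_B = (7.110×10^-3 H)(8.78 A)/375 = 1.6647×10^-4 Wb.

Φ_B ≈ 166 μWb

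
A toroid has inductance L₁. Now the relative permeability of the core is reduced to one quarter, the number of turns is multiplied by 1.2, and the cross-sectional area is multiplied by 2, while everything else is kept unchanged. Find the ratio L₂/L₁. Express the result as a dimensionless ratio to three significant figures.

For a toroid, L ∝ μᵣN²A/R.
L₂/L₁ = (0.25) × (1.2)^2 × (2) = 0.720.

L₂/L₁ = 0.720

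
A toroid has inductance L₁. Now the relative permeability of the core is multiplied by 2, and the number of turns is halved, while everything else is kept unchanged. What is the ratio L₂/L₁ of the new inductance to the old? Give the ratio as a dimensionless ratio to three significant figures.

L₂/L₁ = 0.500

For a toroid, L ∝ μᵣN²A/R.
L₂/L₁ = (2) × (0.5)^2 = 0.500.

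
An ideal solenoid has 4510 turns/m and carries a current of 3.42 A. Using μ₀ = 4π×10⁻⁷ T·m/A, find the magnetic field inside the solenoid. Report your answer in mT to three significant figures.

B ≈ 19.4 mT

Inside a long solenoid, B = μ₀nI.
B = (4π×10⁻⁷)(4.510×10^3 m⁻¹)(3.42 A) = 1.938×10^-2 T.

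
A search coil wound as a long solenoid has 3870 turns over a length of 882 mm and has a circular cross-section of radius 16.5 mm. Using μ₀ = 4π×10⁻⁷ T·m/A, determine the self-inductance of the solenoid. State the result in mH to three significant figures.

L ≈ 18.3 mH

A = πr² = π(1.650×10^-2 m)² = 8.553×10^-4 m².
For a long solenoid, L = μ₀N²A/ℓ.
L = (4π×10⁻⁷)(3870)²(8.553×10^-4)/(0.882 m) = 1.825×10^-2 H.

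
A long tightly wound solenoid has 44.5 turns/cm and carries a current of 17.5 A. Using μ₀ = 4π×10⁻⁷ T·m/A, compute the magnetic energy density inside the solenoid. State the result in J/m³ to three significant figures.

u ≈ 3810 J/m³

B = μ₀nI = (4π×10⁻⁷)(4.450×10^3)(17.5) = 9.786×10^-2 T.
u = B²/(2μ₀) = (9.786×10^-2)²/(2×4π×10⁻⁷) = 3.810×10^3 J/m³.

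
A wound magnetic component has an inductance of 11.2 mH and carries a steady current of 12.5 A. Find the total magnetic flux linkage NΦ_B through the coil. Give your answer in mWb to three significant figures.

From L = NΦ_B/I, the flux linkage is NΦ_B = LI.
NΦ_B = (1.120×10^-2 H)(12.5 A) = 0.14 Wb.

NΦ_B ≈ 140 mWb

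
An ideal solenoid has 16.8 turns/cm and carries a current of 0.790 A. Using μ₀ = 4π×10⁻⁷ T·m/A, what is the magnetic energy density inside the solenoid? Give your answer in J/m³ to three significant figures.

B = μ₀nI = (4π×10⁻⁷)(1.680×10^3)(0.790) = 1.668×10^-3 T.
u = B²/(2μ₀) = (1.668×10^-3)²/(2×4π×10⁻⁷) = 1.107 J/m³.

u ≈ 1.11 J/m³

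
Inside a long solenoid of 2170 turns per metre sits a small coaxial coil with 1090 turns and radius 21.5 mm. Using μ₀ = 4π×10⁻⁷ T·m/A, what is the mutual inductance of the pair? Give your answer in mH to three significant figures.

The outer solenoid produces a uniform field B₁ = μ₀n₁I₁ across the inner coil,
so the flux linkage is N₂Φ = N₂B₁A₂ = μ₀n₁N₂A₂·I₁, giving M = μ₀n₁N₂A₂.
A₂ = πr² = π(2.150×10^-2 m)² = 1.452×10^-3 m².
M = (4π×10⁻⁷)(2170)(1090)(1.452×10^-3) = 4.316×10^-3 H.

M ≈ 4.32 mH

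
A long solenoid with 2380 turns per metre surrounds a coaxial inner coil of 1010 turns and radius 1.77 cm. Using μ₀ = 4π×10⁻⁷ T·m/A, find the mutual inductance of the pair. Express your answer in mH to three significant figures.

The outer solenoid produces a uniform field B₁ = μ₀n₁I₁ across the inner coil,
so the flux linkage is N₂Φ = N₂B₁A₂ = μ₀n₁N₂A₂·I₁, giving M = μ₀n₁N₂A₂.
A₂ = πr² = π(1.770×10^-2 m)² = 9.842×10^-4 m².
M = (4π×10⁻⁷)(2380)(1010)(9.842×10^-4) = 2.973×10^-3 H.

M ≈ 2.97 mH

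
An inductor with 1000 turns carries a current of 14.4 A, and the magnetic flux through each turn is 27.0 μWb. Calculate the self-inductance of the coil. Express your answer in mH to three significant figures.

Self-inductance is defined by L = NΦ_B/I (flux linkage over current).
L = (1000)(2.700×10^-5 Wb)/(14.4 A) = 1.875×10^-3 H.

L ≈ 1.88 mH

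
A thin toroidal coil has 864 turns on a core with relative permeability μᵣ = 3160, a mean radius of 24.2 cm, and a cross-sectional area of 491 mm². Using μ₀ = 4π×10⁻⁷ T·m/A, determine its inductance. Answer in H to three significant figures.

For a thin toroid, L = μ₀μᵣN²A/(2πR).
L = (4π×10⁻⁷)(3160)(864)²(4.910×10^-4) / (2π×0.242 m) = 0.9572 H.

L ≈ 0.957 H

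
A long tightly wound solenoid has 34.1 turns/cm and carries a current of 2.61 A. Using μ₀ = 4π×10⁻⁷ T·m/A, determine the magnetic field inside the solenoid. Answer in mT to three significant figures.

Inside a long solenoid, B = μ₀nI.
B = (4π×10⁻⁷)(3.410×10^3 m⁻¹)(2.61 A) = 1.118×10^-2 T.

B ≈ 11.2 mT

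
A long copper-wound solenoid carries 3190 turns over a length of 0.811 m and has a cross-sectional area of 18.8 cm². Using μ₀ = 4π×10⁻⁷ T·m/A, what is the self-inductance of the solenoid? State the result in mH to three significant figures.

A = 18.8 cm² = 1.880×10^-3 m².
For a long solenoid, L = μ₀N²A/ℓ.
L = (4π×10⁻⁷)(3190)²(1.880×10^-3)/(0.811 m) = 2.964×10^-2 H.

L ≈ 29.6 mH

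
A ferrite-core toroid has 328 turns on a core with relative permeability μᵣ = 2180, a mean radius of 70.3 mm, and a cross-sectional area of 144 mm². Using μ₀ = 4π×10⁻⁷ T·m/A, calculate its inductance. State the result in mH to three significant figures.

For a thin toroid, L = μ₀μᵣN²A/(2πR).
L = (4π×10⁻⁷)(2180)(328)²(1.440×10^-4) / (2π×7.030×10^-2 m) = 9.608×10^-2 H.

L ≈ 96.1 mH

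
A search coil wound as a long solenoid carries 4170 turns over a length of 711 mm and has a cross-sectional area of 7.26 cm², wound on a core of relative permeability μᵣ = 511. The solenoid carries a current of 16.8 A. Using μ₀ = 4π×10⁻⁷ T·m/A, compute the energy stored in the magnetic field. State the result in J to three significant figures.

U ≈ 1610 J

A = 7.26 cm² = 7.260×10^-4 m².
L = μ₀μᵣN²A/ℓ = (4π×10⁻⁷)(511)(4170)²(7.260×10^-4)/(0.711) = 11.4 H.
U = ½LI² = ½(11.4)(16.8)² = 1.609×10^3 J.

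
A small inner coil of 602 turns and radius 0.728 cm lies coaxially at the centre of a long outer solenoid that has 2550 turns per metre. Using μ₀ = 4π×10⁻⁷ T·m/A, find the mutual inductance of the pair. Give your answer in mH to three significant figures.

The outer solenoid produces a uniform field B₁ = μ₀n₁I₁ across the inner coil,
so the flux linkage is N₂Φ = N₂B₁A₂ = μ₀n₁N₂A₂·I₁, giving M = μ₀n₁N₂A₂.
A₂ = πr² = π(7.280×10^-3 m)² = 1.66499×10^-4 m².
M = (4π×10⁻⁷)(2550)(602)(1.66499×10^-4) = 3.212×10^-4 H.

M ≈ 0.321 mH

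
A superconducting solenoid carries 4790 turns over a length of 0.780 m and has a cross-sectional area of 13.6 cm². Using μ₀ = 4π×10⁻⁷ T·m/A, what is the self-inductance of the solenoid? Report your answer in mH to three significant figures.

A = 13.6 cm² = 1.360×10^-3 m².
For a long solenoid, L = μ₀N²A/ℓ.
L = (4π×10⁻⁷)(4790)²(1.360×10^-3)/(0.78 m) = 5.027×10^-2 H.

L ≈ 50.3 mH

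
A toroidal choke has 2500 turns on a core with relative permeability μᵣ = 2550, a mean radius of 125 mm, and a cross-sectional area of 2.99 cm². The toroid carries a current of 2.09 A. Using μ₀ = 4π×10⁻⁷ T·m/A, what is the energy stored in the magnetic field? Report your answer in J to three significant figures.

U ≈ 16.7 J

L = μ₀μᵣN²A/(2πR) = (4π×10⁻⁷)(2550)(2500)²(2.990×10^-4)/(2π×0.125) = 7.6245 H.
U = ½LI² = ½(7.6245)(2.09)² = 16.65 J.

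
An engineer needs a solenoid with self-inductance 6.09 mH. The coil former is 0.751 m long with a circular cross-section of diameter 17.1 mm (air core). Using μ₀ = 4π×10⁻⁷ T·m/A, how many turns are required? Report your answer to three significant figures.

N ≈ 3980 turns

A = π(d/2)² = π(8.550×10^-3 m)² = 2.297×10^-4 m².
From L = μ₀N²A/ℓ, N = √(Lℓ / (μ₀A)).
N = √[(6.090×10^-3)(0.751) / ((4π×10⁻⁷)×2.297×10^-4)] = √(1.5848×10^7) ≈ 3980.9.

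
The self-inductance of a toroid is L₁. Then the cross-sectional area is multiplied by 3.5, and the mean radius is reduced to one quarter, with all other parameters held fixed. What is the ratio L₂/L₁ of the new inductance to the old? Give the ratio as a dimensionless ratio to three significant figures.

For a toroid, L ∝ μᵣN²A/R.
L₂/L₁ = (3.5) × (0.25)^-1 = 14.0.

L₂/L₁ = 14.0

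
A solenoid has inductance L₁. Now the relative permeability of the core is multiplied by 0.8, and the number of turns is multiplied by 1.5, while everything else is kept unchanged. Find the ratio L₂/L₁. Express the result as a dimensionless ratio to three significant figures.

L₂/L₁ = 1.80

For a solenoid, L ∝ μᵣN²A/ℓ.
L₂/L₁ = (0.8) × (1.5)^2 = 1.80.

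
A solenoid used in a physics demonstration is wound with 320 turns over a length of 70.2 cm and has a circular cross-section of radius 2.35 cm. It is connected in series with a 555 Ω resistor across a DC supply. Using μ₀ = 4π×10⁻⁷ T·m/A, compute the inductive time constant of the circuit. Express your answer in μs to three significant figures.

A = πr² = π(2.350×10^-2 m)² = 1.7349×10^-3 m².
L = μ₀N²A/ℓ = (4π×10⁻⁷)(320)²(1.7349×10^-3)/(0.702) = 3.180×10^-4 H.
τ = L/R = (3.180×10^-4)/(555) = 5.730×10^-7 s.

τ ≈ 0.573 μs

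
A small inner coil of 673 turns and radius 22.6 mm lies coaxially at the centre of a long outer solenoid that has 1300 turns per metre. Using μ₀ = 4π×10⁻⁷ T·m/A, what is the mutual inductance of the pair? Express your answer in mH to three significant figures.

The outer solenoid produces a uniform field B₁ = μ₀n₁I₁ across the inner coil,
so the flux linkage is N₂Φ = N₂B₁A₂ = μ₀n₁N₂A₂·I₁, giving M = μ₀n₁N₂A₂.
A₂ = πr² = π(2.260×10^-2 m)² = 1.6046×10^-3 m².
M = (4π×10⁻⁷)(1300)(673)(1.6046×10^-3) = 1.764×10^-3 H.

M ≈ 1.76 mH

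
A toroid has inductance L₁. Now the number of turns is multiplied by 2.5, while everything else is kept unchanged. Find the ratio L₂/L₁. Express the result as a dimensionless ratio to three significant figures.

For a toroid, L ∝ μᵣN²A/R.
L₂/L₁ = (2.5)^2 = 6.25.

L₂/L₁ = 6.25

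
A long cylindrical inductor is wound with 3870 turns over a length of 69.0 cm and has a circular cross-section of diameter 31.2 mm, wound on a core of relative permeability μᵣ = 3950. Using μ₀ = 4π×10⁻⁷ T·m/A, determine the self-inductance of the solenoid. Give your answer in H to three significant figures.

L ≈ 82.4 H

A = π(d/2)² = π(1.560×10^-2 m)² = 7.645×10^-4 m².
For a long solenoid, L = μ₀μᵣN²A/ℓ.
L = (4π×10⁻⁷)(3950)(3870)²(7.645×10^-4)/(0.69 m) = 82.37 H.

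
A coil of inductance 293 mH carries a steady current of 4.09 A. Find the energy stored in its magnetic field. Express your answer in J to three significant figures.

Stored magnetic energy: U = ½LI².
U = ½(0.293 H)(4.09 A)² = 2.451 J.

U ≈ 2.45 J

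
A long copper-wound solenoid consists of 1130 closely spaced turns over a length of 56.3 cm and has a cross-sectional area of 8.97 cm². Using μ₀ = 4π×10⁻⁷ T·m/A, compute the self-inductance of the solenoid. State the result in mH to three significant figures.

A = 8.97 cm² = 8.970×10^-4 m².
For a long solenoid, L = μ₀N²A/ℓ.
L = (4π×10⁻⁷)(1130)²(8.970×10^-4)/(0.563 m) = 2.557×10^-3 H.

L ≈ 2.56 mH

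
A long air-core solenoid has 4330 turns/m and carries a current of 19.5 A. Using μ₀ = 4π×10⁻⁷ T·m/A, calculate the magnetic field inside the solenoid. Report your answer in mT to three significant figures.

B ≈ 106 mT

Inside a long solenoid, B = μ₀nI.
B = (4π×10⁻⁷)(4.330×10^3 m⁻¹)(19.5 A) = 0.1061 T.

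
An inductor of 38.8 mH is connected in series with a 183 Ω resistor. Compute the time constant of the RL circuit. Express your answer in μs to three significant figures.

τ ≈ 212 μs

τ = L/R = (3.880×10^-2 H)/(183 Ω) = 2.120×10^-4 s.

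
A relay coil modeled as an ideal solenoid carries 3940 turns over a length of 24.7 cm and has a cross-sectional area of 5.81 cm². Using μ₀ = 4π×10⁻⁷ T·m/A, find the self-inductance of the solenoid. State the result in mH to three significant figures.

A = 5.81 cm² = 5.810×10^-4 m².
For a long solenoid, L = μ₀N²A/ℓ.
L = (4π×10⁻⁷)(3940)²(5.810×10^-4)/(0.247 m) = 4.589×10^-2 H.

L ≈ 45.9 mH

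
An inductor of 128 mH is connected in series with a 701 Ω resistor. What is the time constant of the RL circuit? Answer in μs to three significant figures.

τ = L/R = (0.128 H)/(701 Ω) = 1.826×10^-4 s.

τ ≈ 183 μs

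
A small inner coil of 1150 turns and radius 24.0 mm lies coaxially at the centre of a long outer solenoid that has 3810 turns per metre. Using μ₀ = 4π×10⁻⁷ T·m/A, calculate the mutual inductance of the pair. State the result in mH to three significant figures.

M ≈ 9.96 mH

The outer solenoid produces a uniform field B₁ = μ₀n₁I₁ across the inner coil,
so the flux linkage is N₂Φ = N₂B₁A₂ = μ₀n₁N₂A₂·I₁, giving M = μ₀n₁N₂A₂.
A₂ = πr² = π(2.400×10^-2 m)² = 1.810×10^-3 m².
M = (4π×10⁻⁷)(3810)(1150)(1.810×10^-3) = 9.963×10^-3 H.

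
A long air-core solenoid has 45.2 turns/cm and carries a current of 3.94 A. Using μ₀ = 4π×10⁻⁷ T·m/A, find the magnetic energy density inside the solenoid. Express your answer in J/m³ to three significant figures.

u ≈ 199 J/m³

B = μ₀nI = (4π×10⁻⁷)(4.520×10^3)(3.94) = 2.238×10^-2 T.
u = B²/(2μ₀) = (2.238×10^-2)²/(2×4π×10⁻⁷) = 199.3 J/m³.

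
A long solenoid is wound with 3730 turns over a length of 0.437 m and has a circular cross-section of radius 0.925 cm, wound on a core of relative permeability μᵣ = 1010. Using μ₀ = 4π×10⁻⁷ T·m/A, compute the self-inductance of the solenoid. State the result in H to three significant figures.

A = πr² = π(9.250×10^-3 m)² = 2.688×10^-4 m².
For a long solenoid, L = μ₀μᵣN²A/ℓ.
L = (4π×10⁻⁷)(1010)(3730)²(2.688×10^-4)/(0.437 m) = 10.86 H.

L ≈ 10.9 H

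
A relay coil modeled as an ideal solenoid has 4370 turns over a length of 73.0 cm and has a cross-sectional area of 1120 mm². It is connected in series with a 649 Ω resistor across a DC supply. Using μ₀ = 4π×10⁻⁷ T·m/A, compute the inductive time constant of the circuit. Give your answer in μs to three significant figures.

τ ≈ 56.7 μs

A = 1120 mm² = 1.120×10^-3 m².
L = μ₀N²A/ℓ = (4π×10⁻⁷)(4370)²(1.120×10^-3)/(0.73) = 3.682×10^-2 H.
τ = L/R = (3.682×10^-2)/(649) = 5.673×10^-5 s.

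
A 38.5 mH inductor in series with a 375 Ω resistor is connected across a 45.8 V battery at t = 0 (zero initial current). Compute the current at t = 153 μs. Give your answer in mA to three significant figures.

I ≈ 94.6 mA

τ = L/R = 3.850×10^-2/375 = 1.027×10^-4 s; final current I_∞ = ε/R = 45.8/375 = 0.1221 A.
I(t) = I_∞(1 − e^(−t/τ)) with t/τ = 1.490.
I = (0.1221)(1 − e^(−1.490)) = 9.461×10^-2 A.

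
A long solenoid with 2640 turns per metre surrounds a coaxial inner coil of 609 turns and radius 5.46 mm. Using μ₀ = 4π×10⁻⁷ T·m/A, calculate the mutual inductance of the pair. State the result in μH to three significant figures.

M ≈ 189 μH

The outer solenoid produces a uniform field B₁ = μ₀n₁I₁ across the inner coil,
so the flux linkage is N₂Φ = N₂B₁A₂ = μ₀n₁N₂A₂·I₁, giving M = μ₀n₁N₂A₂.
A₂ = πr² = π(5.460×10^-3 m)² = 9.366×10^-5 m².
M = (4π×10⁻⁷)(2640)(609)(9.366×10^-5) = 1.892×10^-4 H.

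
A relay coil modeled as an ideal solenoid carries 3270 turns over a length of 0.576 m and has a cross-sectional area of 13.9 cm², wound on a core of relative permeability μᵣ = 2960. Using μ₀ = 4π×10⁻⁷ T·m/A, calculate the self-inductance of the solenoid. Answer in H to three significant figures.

A = 13.9 cm² = 1.390×10^-3 m².
For a long solenoid, L = μ₀μᵣN²A/ℓ.
L = (4π×10⁻⁷)(2960)(3270)²(1.390×10^-3)/(0.576 m) = 95.98 H.

L ≈ 96.0 H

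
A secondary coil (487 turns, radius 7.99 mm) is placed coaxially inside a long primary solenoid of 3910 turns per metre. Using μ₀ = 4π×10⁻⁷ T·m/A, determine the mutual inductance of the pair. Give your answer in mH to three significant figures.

M ≈ 0.480 mH

The outer solenoid produces a uniform field B₁ = μ₀n₁I₁ across the inner coil,
so the flux linkage is N₂Φ = N₂B₁A₂ = μ₀n₁N₂A₂·I₁, giving M = μ₀n₁N₂A₂.
A₂ = πr² = π(7.990×10^-3 m)² = 2.006×10^-4 m².
M = (4π×10⁻⁷)(3910)(487)(2.006×10^-4) = 4.799×10^-4 H.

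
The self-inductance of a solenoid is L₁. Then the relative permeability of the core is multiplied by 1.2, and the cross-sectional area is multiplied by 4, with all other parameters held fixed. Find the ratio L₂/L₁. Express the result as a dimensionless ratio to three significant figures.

For a solenoid, L ∝ μᵣN²A/ℓ.
L₂/L₁ = (1.2) × (4) = 4.80.

L₂/L₁ = 4.80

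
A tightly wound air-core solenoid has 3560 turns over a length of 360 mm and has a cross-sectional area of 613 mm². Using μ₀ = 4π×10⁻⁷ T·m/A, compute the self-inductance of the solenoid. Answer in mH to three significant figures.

L ≈ 27.1 mH

A = 613 mm² = 6.130×10^-4 m².
For a long solenoid, L = μ₀N²A/ℓ.
L = (4π×10⁻⁷)(3560)²(6.130×10^-4)/(0.36 m) = 2.712×10^-2 H.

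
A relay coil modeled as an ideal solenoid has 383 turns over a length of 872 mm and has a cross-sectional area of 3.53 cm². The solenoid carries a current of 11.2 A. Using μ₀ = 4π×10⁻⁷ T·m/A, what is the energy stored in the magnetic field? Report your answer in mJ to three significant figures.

A = 3.53 cm² = 3.530×10^-4 m².
L = μ₀N²A/ℓ = (4π×10⁻⁷)(383)²(3.530×10^-4)/(0.872) = 7.462×10^-5 H.
U = ½LI² = ½(7.462×10^-5)(11.2)² = 4.680×10^-3 J.

U ≈ 4.68 mJ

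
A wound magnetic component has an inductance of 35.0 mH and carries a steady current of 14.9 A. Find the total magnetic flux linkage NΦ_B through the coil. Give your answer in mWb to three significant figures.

NΦ_B ≈ 522 mWb

From L = NΦ_B/I, the flux linkage is NΦ_B = LI.
NΦ_B = (3.500×10^-2 H)(14.9 A) = 0.5215 Wb.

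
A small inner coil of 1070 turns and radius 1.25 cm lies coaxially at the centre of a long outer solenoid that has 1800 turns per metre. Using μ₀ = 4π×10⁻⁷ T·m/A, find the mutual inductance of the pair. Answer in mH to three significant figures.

The outer solenoid produces a uniform field B₁ = μ₀n₁I₁ across the inner coil,
so the flux linkage is N₂Φ = N₂B₁A₂ = μ₀n₁N₂A₂·I₁, giving M = μ₀n₁N₂A₂.
A₂ = πr² = π(1.250×10^-2 m)² = 4.909×10^-4 m².
M = (4π×10⁻⁷)(1800)(1070)(4.909×10^-4) = 1.188×10^-3 H.

M ≈ 1.19 mH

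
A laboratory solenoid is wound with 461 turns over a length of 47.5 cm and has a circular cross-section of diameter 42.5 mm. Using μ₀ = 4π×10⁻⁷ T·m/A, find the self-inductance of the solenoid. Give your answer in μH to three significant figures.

A = π(d/2)² = π(2.125×10^-2 m)² = 1.419×10^-3 m².
For a long solenoid, L = μ₀N²A/ℓ.
L = (4π×10⁻⁷)(461)²(1.419×10^-3)/(0.475 m) = 7.976×10^-4 H.

L ≈ 798 μH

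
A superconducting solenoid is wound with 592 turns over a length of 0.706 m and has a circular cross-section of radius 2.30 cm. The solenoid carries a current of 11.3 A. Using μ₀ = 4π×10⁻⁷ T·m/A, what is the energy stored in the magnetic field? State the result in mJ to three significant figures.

A = πr² = π(2.300×10^-2 m)² = 1.662×10^-3 m².
L = μ₀N²A/ℓ = (4π×10⁻⁷)(592)²(1.662×10^-3)/(0.706) = 1.037×10^-3 H.
U = ½LI² = ½(1.037×10^-3)(11.3)² = 6.619×10^-2 J.

U ≈ 66.2 mJ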